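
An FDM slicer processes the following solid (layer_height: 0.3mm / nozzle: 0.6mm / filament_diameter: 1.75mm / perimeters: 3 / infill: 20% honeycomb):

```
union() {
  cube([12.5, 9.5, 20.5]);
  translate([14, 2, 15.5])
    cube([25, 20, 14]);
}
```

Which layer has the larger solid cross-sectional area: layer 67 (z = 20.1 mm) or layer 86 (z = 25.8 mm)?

Layer 67 (z = 20.1): the cube is present — its section is the full 12.5×9.5 rectangle (area 118.75 mm²); the cube at (14, 2) is present — its section is the full 25×20 rectangle (area 500.00 mm²); Merging all regions: the 2 present regions are separate (no shared area or edge), so areas and boundary lengths simply add and each stays a separate island — area = 618.75 mm². So its area = 618.75 mm². Layer 86 (z = 25.8): the cube is not intersected at this z (z outside [0, 20.5]); the 25×20 cube at (14, 2) contributes its full rectangle (area 500.00 mm²); Merging all regions: only the 25×20 cube at (14, 2) is present, so the union is just that shape — area = 500.00 mm². So its area = 500.00 mm². Layer 67 is larger (618.75 vs 500.00 mm²).

layer 67 (z = 20.1 mm)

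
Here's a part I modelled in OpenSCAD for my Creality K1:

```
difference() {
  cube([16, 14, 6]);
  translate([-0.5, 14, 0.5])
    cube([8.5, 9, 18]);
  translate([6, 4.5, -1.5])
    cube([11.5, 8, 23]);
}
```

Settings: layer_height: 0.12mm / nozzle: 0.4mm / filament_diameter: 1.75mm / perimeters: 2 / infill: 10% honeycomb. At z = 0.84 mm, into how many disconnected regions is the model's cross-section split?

1

At z = 0.84 mm: the cube (footprint 16×14) is included at this height; the 8.5×9 cube at (-0.5, 14) contributes its full rectangle; the 11.5×8 cube at (6, 4.5) contributes its full rectangle; After the difference (first − rest): starting from the 16×14 cube, the 8.5×9 cube at (-0.5, 14) misses the remaining region (no effect); the 11.5×8 cube at (6, 4.5) partially overlaps it — only the 80.00 mm² overlap (of its 92.00 mm²) is removed, clipping the outline — 1 connected region. The result has 1 disconnected region.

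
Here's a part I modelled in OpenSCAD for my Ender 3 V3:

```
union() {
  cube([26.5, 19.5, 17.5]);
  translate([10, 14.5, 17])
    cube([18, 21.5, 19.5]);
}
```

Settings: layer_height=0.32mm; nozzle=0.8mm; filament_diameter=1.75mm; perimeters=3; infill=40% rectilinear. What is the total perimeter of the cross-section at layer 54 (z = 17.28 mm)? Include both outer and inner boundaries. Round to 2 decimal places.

At z = 17.28 mm: the 26.5×19.5 cube contributes its full rectangle (perimeter 92.00 mm); the cube at (10, 14.5) (footprint 18×21.5) is included at this height (perimeter 79.00 mm); Taking the union: the regions partially overlap (shared area 82.50 mm²), so the edge portions inside another operand are dropped and the merged outline is re-measured after clipping — boundary = 128.00 mm. Overall, the cross-section is a single solid region. Total boundary length (outer) = 128.00 mm.

128.00 mm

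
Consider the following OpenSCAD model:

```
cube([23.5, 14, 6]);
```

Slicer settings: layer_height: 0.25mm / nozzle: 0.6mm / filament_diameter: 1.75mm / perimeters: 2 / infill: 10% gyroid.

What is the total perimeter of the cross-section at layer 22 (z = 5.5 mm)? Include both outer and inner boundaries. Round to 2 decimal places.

75.00 mm

At z = 5.5 mm: the 23.5×14 cube contributes its full rectangle (perimeter 75.00 mm). Overall, the cross-section is a single solid region. Total boundary length (outer) = 75.00 mm.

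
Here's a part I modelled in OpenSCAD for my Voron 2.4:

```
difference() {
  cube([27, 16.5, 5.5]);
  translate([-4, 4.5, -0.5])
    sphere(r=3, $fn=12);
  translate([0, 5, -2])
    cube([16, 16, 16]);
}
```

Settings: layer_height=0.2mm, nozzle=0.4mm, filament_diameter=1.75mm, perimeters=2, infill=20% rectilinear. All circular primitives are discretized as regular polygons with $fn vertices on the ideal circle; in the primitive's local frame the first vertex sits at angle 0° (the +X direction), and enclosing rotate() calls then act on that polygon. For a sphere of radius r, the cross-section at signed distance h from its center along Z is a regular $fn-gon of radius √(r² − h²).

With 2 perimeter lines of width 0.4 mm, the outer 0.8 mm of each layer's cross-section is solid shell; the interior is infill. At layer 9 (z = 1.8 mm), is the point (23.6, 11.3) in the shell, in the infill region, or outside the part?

infill

At z = 1.8 mm: the 27×16.5 cube contributes its full rectangle; the r=3 sphere at (-4, 4.5) slices to a regular 12-gon of circumradius 1.926 (√(r²−h²) with h=2.3 from center); the 16×16 cube at (0, 5) contributes its full rectangle; Taking the first minus the rest: starting from the 27×16.5 cube, the r=3 sphere at (-4, 4.5) misses the remaining region (no effect); the 16×16 cube at (0, 5) partially overlaps it — only the 184.00 mm² overlap (of its 256.00 mm²) is removed, clipping the outline — 1 connected region. Overall, the cross-section is a single solid region. The nearest boundary edge runs (27.00, 16.50)→(27.00, 0.00); distance from the point to it = 3.40 mm. The point is inside the cross-section and 3.40 mm from the nearest boundary — more than the 0.8 mm shell width (2 × 0.4), so it's in the infill interior.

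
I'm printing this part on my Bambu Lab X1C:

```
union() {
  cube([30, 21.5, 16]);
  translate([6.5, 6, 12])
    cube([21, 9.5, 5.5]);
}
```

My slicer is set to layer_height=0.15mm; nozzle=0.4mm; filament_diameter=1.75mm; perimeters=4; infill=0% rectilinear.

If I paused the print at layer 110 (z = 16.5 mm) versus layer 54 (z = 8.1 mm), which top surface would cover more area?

layer 54 (z = 8.1 mm)

Layer 110 (z = 16.5): the cube is not intersected at this z (z outside [0, 16]); the 21×9.5 cube at (6.5, 6) contributes its full rectangle (area 199.50 mm²); Taking the union: only the 21×9.5 cube at (6.5, 6) is present, so the union is just that shape — area = 199.50 mm². So its area = 199.50 mm². Layer 54 (z = 8.1): the 30×21.5 cube contributes its full rectangle (area 645.00 mm²); the cube at (6.5, 6) is not intersected at this z (z outside [12, 17.5]); Merging all regions: only the 30×21.5 cube is present, so the union is just that shape — area = 645.00 mm². So its area = 645.00 mm². Layer 54 is larger (645.00 vs 199.50 mm²).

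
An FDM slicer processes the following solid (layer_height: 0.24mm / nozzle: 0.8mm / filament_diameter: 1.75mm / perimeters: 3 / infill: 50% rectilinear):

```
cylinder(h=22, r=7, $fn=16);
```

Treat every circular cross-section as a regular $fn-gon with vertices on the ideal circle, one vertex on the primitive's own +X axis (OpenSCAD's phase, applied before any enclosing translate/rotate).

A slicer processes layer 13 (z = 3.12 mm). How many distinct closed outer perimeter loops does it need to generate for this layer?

At z = 3.12 mm: the r=7 cylinder contributes a regular 16-gon of circumradius 7. The result has 1 disconnected region.

1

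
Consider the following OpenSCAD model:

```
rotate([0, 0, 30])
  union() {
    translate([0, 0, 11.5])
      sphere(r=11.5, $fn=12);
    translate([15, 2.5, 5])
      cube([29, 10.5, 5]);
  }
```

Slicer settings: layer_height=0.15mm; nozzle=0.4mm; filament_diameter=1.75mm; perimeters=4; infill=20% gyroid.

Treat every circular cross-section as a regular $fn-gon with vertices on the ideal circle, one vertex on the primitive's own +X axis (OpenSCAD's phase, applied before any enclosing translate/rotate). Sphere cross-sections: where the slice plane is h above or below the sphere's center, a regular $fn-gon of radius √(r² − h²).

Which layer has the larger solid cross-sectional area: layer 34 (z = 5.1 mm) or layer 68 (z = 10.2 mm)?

layer 34 (z = 5.1 mm)

Layer 34 (z = 5.1): the sphere: section is a regular 12-gon, circumradius = √(r²−h²) = √(11.5²−6.4²) = 9.555 (area = (12/2)·9.555²·sin(360°/12) = 273.87 mm²); the 29×10.5 cube at (15, 2.5) contributes its full rectangle (area 304.50 mm²); Combining (union): the 2 present regions are separate (no shared area or edge), so areas and boundary lengths simply add and each stays a separate island — area = 578.37 mm²; (whole slice rotated 30° about Z — lengths, areas and connectivity unchanged). So its area = 578.37 mm². Layer 68 (z = 10.2): the r=11.5 sphere contributes a regular 12-gon of circumradius √(11.5²−1.3²) = 11.426 (area = (12/2)·11.426²·sin(360°/12) = 391.68 mm²); the cube at (15, 2.5) does not reach this height (z outside [5, 10]); Merging all regions: only the r=11.5 sphere is present, so the union is just that shape — area = 391.68 mm²; (rotated 30° about Z; rotation is an isometry so areas/perimeters/island counts are preserved). So its area = 391.68 mm². Layer 34 is larger (578.37 vs 391.68 mm²).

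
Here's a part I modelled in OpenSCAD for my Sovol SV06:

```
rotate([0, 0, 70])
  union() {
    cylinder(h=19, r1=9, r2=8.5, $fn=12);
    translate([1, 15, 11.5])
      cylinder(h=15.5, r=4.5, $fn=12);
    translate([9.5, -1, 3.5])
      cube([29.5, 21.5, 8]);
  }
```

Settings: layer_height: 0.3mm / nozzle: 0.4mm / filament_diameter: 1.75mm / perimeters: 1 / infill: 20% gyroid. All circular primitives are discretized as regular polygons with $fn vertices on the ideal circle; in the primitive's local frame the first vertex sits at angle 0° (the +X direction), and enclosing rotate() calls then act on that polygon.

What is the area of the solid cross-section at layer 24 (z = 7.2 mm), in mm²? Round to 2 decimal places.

867.13 mm²

At z = 7.2 mm: the cone: at t=0.379 of its height the radius interpolates to r₁+(r₂−r₁)t = 8.811, giving a regular 12-gon of that circumradius (area = (12/2)·8.811²·sin(360°/12) = 232.88 mm²); the cylinder at (1, 15) is not intersected at this z (z outside [11.5, 27]); the cube at (9.5, -1) is present — its section is the full 29.5×21.5 rectangle (area 634.25 mm²); Merging all regions: the 2 present regions are separate (no shared area or edge), so areas and boundary lengths simply add and each stays a separate island — area = 867.13 mm²; (rotated 70° about Z; rotation is an isometry so areas/perimeters/island counts are preserved). Overall, the cross-section has 2 separate islands. Net area = 867.13 mm².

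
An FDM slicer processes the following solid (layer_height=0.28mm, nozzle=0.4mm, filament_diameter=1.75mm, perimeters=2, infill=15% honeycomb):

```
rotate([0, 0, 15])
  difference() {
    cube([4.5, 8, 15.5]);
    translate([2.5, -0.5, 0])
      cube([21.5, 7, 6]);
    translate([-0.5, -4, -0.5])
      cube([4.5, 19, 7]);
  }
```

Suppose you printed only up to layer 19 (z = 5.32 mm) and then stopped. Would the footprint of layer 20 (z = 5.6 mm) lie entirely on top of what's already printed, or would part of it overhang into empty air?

Compare the two slices. At z = 5.32: the 4.5×8 cube contributes its full rectangle (area 36.00 mm²); the 21.5×7 cube at (2.5, -0.5) contributes its full rectangle (area 150.50 mm²); the 4.5×19 cube at (-0.5, -4) contributes its full rectangle (area 85.50 mm²); After the difference (first − rest): starting from the 4.5×8 cube (36.00 mm²), the 21.5×7 cube at (2.5, -0.5) partially overlaps it — only the 13.00 mm² overlap (of its 150.50 mm²) is removed, clipping the outline; the 4.5×19 cube at (-0.5, -4) partially overlaps it — only the 22.25 mm² overlap (of its 85.50 mm²) is removed, clipping the outline — area = 0.75 mm²; (rotated 15° about Z; rotation is an isometry so areas/perimeters/island counts are preserved). At z = 5.6: the 4.5×8 cube contributes its full rectangle (area 36.00 mm²); the 21.5×7 cube at (2.5, -0.5) contributes its full rectangle (area 150.50 mm²); the cube at (-0.5, -4) is present — its section is the full 4.5×19 rectangle (area 85.50 mm²); Taking the first minus the rest: starting from the 4.5×8 cube (36.00 mm²), the 21.5×7 cube at (2.5, -0.5) partially overlaps it — only the 13.00 mm² overlap (of its 150.50 mm²) is removed, clipping the outline; the 4.5×19 cube at (-0.5, -4) partially overlaps it — only the 22.25 mm² overlap (of its 85.50 mm²) is removed, clipping the outline — area = 0.75 mm²; (rotated 15° about Z; rotation is an isometry so areas/perimeters/island counts are preserved). Checking containment: the cross-section at z = 5.6 is a subset of the cross-section at z = 5.32.

entirely on top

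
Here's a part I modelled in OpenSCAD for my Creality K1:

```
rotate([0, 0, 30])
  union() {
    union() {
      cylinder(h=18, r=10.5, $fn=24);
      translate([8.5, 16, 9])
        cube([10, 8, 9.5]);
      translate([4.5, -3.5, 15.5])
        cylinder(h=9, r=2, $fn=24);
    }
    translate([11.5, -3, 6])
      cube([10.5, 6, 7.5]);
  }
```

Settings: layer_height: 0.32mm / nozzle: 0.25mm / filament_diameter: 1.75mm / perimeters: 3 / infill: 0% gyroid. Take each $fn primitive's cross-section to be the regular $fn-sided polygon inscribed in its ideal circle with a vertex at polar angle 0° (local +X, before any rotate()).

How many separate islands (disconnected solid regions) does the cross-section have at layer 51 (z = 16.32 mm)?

2

At z = 16.32 mm: the r=10.5 cylinder contributes a regular 24-gon of circumradius 10.5; the 10×8 cube at (8.5, 16) contributes its full rectangle; the r=2 cylinder at (4.5, -3.5) gives a regular 24-gon of circumradius 2 (constant along its height); Combining (union): the regions partially overlap (shared area 12.42 mm²), so overlapping operands fuse into one piece — 2 connected regions; the cube at (11.5, -3) is absent (z outside [6, 13.5]); Combining (union): only the result so far is present, so the union is just that shape — 2 connected regions; (whole slice rotated 30° about Z — lengths, areas and connectivity unchanged). Overall, the cross-section has 2 separate islands. Island count = 2.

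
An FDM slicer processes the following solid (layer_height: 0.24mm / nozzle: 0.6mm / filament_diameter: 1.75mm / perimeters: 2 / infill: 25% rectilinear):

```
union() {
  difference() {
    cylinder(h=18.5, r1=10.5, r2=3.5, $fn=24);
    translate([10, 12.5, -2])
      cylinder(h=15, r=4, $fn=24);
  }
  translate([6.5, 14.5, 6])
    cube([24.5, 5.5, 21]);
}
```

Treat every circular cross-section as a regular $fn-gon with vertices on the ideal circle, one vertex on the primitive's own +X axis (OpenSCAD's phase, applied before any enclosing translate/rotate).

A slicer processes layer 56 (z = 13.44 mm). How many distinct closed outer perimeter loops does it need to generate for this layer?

At z = 13.44 mm: the cone (r1=10.5→r2=3.5) has section circumradius 5.415 here — a regular 24-gon; the cylinder at (10, 12.5) does not reach this height (z outside [-2, 13]); Subtracting the remaining from the first: none of the subtracted shapes is present at this height, so the cone is unchanged — 1 connected region; the 24.5×5.5 cube at (6.5, 14.5) contributes its full rectangle; Combining (union): the 2 present regions are separate (no shared area or edge), so areas and boundary lengths simply add and each stays a separate island — 2 connected regions. The result has 2 disconnected regions.

2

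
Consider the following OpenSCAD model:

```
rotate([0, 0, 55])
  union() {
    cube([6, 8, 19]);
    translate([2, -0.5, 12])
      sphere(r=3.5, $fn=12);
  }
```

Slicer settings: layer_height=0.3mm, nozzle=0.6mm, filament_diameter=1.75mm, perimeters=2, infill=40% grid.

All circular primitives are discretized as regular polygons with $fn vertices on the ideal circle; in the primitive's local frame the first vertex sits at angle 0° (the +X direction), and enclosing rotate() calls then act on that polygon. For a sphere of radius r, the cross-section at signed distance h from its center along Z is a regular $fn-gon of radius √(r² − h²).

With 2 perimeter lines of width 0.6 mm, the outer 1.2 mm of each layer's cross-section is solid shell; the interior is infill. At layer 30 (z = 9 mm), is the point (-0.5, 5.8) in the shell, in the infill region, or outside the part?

At z = 9 mm: the cube is present — its section is the full 6×8 rectangle; the sphere at (2, -0.5): section is a regular 12-gon, circumradius = √(r²−h²) = √(3.5²−3²) = 1.803; Merging all regions: the regions partially overlap (shared area 3.14 mm²), so overlapping operands fuse into one piece — 1 connected region; (rotated 55° about Z; rotation is an isometry so areas/perimeters/island counts are preserved). Overall, the cross-section is a single solid region. Undo the 55° rotation: the query point maps to (4.464, 3.736) in the un-rotated model frame. The nearest boundary edge runs (6.00, 8.00)→(6.00, 0.00); distance from the point to it = 1.54 mm. The point is inside the cross-section and 1.54 mm from the nearest boundary — more than the 1.2 mm shell width (2 × 0.6), so it's in the infill interior.

infill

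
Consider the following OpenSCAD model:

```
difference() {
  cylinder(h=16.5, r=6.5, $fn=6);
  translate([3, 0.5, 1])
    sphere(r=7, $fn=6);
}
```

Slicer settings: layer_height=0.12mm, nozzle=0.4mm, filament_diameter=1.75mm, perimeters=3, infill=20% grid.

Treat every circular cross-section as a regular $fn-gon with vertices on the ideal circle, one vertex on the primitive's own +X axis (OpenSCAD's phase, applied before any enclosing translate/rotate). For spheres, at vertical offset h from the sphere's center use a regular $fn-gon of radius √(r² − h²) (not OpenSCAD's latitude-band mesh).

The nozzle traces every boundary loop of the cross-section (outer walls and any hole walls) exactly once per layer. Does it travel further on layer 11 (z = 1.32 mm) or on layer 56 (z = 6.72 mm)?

layer 56 (z = 6.72 mm)

Layer 11 (z = 1.32): the r=6.5 cylinder gives a regular 6-gon of circumradius 6.5 (constant along its height) (perimeter = 2·6·6.500·sin(180°/6) = 39.00 mm); the r=7 sphere at (3, 0.5) contributes a regular 6-gon of circumradius √(7²−0.32²) = 6.993 (perimeter = 2·6·6.993·sin(180°/6) = 41.96 mm); Subtracting the remaining from the first: starting from the r=6.5 cylinder, the r=7 sphere at (3, 0.5) partially overlaps it — only the 81.12 mm² overlap (of its 127.04 mm²) is removed, clipping the outline — boundary = 38.51 mm. So its perimeter = 38.51 mm. Layer 56 (z = 6.72): the r=6.5 cylinder gives a regular 6-gon of circumradius 6.5 (constant along its height) (perimeter = 2·6·6.500·sin(180°/6) = 39.00 mm); the r=7 sphere at (3, 0.5) slices to a regular 6-gon of circumradius 4.035 (√(r²−h²) with h=5.72 from center) (perimeter = 2·6·4.035·sin(180°/6) = 24.21 mm); Taking the first minus the rest: starting from the r=6.5 cylinder, the r=7 sphere at (3, 0.5) partially overlaps it — only the 38.42 mm² overlap (of its 42.30 mm²) is removed, clipping the outline — boundary = 46.00 mm. So its perimeter = 46.00 mm. Layer 56 is larger (46.00 vs 38.51 mm).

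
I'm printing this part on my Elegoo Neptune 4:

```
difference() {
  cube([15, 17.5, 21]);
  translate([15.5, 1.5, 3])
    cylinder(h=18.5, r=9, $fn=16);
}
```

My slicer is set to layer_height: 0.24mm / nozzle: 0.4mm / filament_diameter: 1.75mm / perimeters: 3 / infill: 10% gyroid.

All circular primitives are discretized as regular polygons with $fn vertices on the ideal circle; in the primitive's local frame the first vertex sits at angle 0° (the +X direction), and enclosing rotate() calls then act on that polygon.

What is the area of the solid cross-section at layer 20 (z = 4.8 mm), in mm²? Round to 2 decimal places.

192.45 mm²

At z = 4.8 mm: the cube (footprint 15×17.5) is included at this height (area 262.50 mm²); the r=9 cylinder at (15.5, 1.5) gives a regular 16-gon of circumradius 9 (constant along its height) (area = (16/2)·9.000²·sin(360°/16) = 247.98 mm²); Subtracting the remaining from the first: starting from the 15×17.5 cube (262.50 mm²), the r=9 cylinder at (15.5, 1.5) partially overlaps it — only the 70.05 mm² overlap (of its 247.98 mm²) is removed, clipping the outline — area = 192.45 mm². Overall, the cross-section is a single solid region. Net area = 192.45 mm².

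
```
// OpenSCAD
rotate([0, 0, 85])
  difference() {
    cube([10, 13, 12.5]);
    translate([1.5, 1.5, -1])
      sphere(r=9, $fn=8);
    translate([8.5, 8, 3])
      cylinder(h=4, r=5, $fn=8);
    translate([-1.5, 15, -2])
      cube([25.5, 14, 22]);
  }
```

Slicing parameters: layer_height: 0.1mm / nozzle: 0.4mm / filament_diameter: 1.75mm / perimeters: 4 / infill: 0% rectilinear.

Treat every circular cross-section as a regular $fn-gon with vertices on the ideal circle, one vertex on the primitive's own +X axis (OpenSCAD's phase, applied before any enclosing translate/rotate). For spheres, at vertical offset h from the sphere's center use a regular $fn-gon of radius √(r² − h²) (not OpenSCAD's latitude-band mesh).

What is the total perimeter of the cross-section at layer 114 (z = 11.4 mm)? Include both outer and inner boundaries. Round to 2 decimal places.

At z = 11.4 mm: the cube (footprint 10×13) is included at this height (perimeter 46.00 mm); the sphere at (1.5, 1.5) does not reach this height (|z−center|=12.400 > r=9); the cylinder at (8.5, 8) is not intersected at this z (z outside [3, 7]); the cube at (-1.5, 15) is present — its section is the full 25.5×14 rectangle (perimeter 79.00 mm); After the difference (first − rest): starting from the 10×13 cube, the 25.5×14 cube at (-1.5, 15) misses the remaining region (no effect) — boundary = 46.00 mm; (whole slice rotated 85° about Z — lengths, areas and connectivity unchanged). Overall, the cross-section is a single solid region. Total boundary length (outer) = 46.00 mm.

46.00 mm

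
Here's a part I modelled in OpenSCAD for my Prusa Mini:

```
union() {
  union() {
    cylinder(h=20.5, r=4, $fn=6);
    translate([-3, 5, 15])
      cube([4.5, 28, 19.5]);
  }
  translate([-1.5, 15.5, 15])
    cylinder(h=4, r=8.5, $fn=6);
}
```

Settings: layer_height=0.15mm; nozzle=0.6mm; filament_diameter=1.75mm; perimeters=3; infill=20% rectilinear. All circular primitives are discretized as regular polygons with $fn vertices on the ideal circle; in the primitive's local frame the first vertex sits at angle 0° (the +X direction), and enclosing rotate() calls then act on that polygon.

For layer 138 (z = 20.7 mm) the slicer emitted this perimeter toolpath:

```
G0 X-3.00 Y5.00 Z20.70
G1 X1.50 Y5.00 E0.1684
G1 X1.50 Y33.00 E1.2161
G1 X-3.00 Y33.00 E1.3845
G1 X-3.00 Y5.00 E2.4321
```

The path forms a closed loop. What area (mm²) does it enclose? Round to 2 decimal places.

126.00 mm²

Apply the shoelace formula to the sequence of (X, Y) vertices; enclosed area = 126.00 mm².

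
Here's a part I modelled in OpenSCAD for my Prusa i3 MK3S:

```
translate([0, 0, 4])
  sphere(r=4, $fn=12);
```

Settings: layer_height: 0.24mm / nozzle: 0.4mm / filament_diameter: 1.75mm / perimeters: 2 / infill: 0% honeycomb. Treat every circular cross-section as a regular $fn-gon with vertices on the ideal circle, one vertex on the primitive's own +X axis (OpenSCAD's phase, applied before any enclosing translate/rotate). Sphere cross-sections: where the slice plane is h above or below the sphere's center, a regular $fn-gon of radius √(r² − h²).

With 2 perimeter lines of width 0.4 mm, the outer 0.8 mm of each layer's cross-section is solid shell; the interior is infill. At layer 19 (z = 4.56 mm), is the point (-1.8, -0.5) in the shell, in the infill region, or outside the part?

At z = 4.56 mm: the r=4 sphere slices to a regular 12-gon of circumradius 3.961 (√(r²−h²) with h=0.56 from center). Overall, the cross-section is a single solid region. The nearest boundary edge runs (-3.96, 0.00)→(-3.43, -1.98); distance from the point to it = 1.96 mm. The point is inside the cross-section and 1.96 mm from the nearest boundary — more than the 0.8 mm shell width (2 × 0.4), so it's in the infill interior.

infill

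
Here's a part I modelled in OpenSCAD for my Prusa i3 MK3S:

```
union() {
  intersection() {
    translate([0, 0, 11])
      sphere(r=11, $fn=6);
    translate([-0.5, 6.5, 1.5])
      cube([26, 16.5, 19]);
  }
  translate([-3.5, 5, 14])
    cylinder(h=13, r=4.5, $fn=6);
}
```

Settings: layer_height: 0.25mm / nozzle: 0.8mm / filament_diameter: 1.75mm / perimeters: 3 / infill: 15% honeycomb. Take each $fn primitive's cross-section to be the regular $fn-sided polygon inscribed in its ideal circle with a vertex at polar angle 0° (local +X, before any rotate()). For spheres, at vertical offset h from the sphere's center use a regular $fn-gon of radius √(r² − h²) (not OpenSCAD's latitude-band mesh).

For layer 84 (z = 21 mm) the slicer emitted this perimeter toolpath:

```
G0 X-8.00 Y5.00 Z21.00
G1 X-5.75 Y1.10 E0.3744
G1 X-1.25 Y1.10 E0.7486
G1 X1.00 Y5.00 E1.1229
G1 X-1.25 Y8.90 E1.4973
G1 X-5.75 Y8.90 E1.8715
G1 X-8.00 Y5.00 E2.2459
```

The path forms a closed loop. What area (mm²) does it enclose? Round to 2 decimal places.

52.65 mm²

Apply the shoelace formula to the sequence of (X, Y) vertices; enclosed area = 52.65 mm².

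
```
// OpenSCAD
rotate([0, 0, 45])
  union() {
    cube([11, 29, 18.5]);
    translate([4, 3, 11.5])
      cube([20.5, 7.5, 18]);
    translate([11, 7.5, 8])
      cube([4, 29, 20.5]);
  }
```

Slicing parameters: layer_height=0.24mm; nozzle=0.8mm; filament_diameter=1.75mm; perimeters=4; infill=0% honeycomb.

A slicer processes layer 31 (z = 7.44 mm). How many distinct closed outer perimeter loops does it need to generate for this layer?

1

At z = 7.44 mm: the cube (footprint 11×29) is included at this height; the cube at (4, 3) is absent (z outside [11.5, 29.5]); the cube at (11, 7.5) is not intersected at this z (z outside [8, 28.5]); Combining (union): only the 11×29 cube is present, so the union is just that shape — 1 connected region; (whole slice rotated 45° about Z — lengths, areas and connectivity unchanged). The result has 1 disconnected region.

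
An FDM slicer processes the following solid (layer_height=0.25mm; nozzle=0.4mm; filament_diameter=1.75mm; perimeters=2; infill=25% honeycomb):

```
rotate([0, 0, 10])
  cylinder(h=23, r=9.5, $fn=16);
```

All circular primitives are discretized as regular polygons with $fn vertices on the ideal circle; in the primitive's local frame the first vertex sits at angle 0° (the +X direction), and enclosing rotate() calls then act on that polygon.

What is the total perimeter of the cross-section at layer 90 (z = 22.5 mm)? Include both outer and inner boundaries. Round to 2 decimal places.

At z = 22.5 mm: the r=9.5 cylinder gives a regular 16-gon of circumradius 9.5 (constant along its height) (perimeter = 2·16·9.500·sin(180°/16) = 59.31 mm); (rotated 10° about Z; rotation is an isometry so areas/perimeters/island counts are preserved). Overall, the cross-section is a single solid region. Total boundary length (outer) = 59.31 mm.

59.31 mm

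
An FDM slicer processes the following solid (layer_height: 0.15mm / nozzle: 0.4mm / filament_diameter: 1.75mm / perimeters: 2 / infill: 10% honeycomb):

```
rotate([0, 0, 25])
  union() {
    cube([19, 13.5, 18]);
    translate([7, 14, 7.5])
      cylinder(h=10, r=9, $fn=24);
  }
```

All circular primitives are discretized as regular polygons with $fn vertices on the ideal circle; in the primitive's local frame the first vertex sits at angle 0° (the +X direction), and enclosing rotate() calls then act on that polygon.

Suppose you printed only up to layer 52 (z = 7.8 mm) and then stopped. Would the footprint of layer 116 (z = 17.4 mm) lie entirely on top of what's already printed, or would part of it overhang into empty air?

Compare the two slices. At z = 7.8: the 19×13.5 cube contributes its full rectangle (area 256.50 mm²); the cylinder at (7, 14): section is a regular 24-gon, circumradius r=9 (area = (24/2)·9.000²·sin(360°/24) = 251.57 mm²); Combining (union): the regions partially overlap — summed areas 508.07 mm² minus the doubly-counted overlap 110.39 mm² gives 397.68 mm² — area = 397.68 mm²; (rotated 25° about Z; rotation is an isometry so areas/perimeters/island counts are preserved). At z = 17.4: the cube is present — its section is the full 19×13.5 rectangle (area 256.50 mm²); the r=9 cylinder at (7, 14) gives a regular 24-gon of circumradius 9 (constant along its height) (area = (24/2)·9.000²·sin(360°/24) = 251.57 mm²); Combining (union): the regions partially overlap — summed areas 508.07 mm² minus the doubly-counted overlap 110.39 mm² gives 397.68 mm² — area = 397.68 mm²; (whole slice rotated 25° about Z — lengths, areas and connectivity unchanged). Checking containment: the cross-section at z = 17.4 is a subset of the cross-section at z = 7.8.

entirely on top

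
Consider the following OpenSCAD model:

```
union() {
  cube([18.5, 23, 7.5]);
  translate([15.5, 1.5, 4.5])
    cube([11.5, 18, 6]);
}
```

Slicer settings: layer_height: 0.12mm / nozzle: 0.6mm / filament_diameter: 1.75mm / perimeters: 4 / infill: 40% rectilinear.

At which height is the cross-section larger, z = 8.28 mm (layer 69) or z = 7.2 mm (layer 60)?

Layer 69 (z = 8.28): the cube does not reach this height (z outside [0, 7.5]); the cube at (15.5, 1.5) is present — its section is the full 11.5×18 rectangle (area 207.00 mm²); Merging all regions: only the 11.5×18 cube at (15.5, 1.5) is present, so the union is just that shape — area = 207.00 mm². So its area = 207.00 mm². Layer 60 (z = 7.2): the cube is present — its section is the full 18.5×23 rectangle (area 425.50 mm²); the cube at (15.5, 1.5) (footprint 11.5×18) is included at this height (area 207.00 mm²); Taking the union: the regions partially overlap — summed areas 632.50 mm² minus the doubly-counted overlap 54.00 mm² gives 578.50 mm² — area = 578.50 mm². So its area = 578.50 mm². Layer 60 is larger (578.50 vs 207.00 mm²).

layer 60 (z = 7.2 mm)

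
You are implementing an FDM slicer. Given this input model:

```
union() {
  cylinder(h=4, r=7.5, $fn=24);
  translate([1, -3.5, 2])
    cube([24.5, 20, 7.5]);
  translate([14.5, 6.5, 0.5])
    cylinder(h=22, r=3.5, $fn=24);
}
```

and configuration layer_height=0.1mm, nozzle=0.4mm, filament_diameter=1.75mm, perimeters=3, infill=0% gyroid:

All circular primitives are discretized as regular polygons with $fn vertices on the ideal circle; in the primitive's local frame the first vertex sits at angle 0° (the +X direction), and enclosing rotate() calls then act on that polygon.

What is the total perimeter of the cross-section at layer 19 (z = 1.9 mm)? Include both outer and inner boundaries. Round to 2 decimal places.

68.92 mm

At z = 1.9 mm: the cylinder: section is a regular 24-gon, circumradius r=7.5 (perimeter = 2·24·7.500·sin(180°/24) = 46.99 mm); the cube at (1, -3.5) does not reach this height (z outside [2, 9.5]); the cylinder at (14.5, 6.5): section is a regular 24-gon, circumradius r=3.5 (perimeter = 2·24·3.500·sin(180°/24) = 21.93 mm); Merging all regions: the 2 present regions are separate (no shared area or edge), so areas and boundary lengths simply add and each stays a separate island — boundary = 68.92 mm. Overall, the cross-section has 2 separate islands. Total boundary length (outer) = 68.92 mm.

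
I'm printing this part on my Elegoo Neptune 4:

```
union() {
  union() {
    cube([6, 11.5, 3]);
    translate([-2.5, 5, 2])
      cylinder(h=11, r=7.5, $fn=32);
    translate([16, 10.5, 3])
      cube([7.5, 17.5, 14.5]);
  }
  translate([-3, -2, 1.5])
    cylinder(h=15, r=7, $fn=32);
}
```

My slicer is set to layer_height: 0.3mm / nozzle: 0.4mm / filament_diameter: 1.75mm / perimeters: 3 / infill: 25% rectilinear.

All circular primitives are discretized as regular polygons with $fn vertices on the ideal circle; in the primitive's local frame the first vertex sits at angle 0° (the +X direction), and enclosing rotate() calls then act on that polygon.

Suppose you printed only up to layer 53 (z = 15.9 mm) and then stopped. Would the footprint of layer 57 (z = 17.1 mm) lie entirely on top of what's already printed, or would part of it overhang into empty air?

entirely on top

Compare the two slices. At z = 15.9: the cube is absent (z outside [0, 3]); the cylinder at (-2.5, 5) is absent (z outside [2, 13]); the cube at (16, 10.5) is present — its section is the full 7.5×17.5 rectangle (area 131.25 mm²); Combining (union): only the 7.5×17.5 cube at (16, 10.5) is present, so the union is just that shape — area = 131.25 mm²; the r=7 cylinder at (-3, -2) contributes a regular 32-gon of circumradius 7 (area = (32/2)·7.000²·sin(360°/32) = 152.95 mm²); Taking the union: the 2 present regions are separate (no shared area or edge), so areas and boundary lengths simply add and each stays a separate island — area = 284.20 mm². At z = 17.1: the cube is absent (z outside [0, 3]); the cylinder at (-2.5, 5) is not intersected at this z (z outside [2, 13]); the cube at (16, 10.5) is present — its section is the full 7.5×17.5 rectangle (area 131.25 mm²); Combining (union): only the 7.5×17.5 cube at (16, 10.5) is present, so the union is just that shape — area = 131.25 mm²; the cylinder at (-3, -2) is not intersected at this z (z outside [1.5, 16.5]); Merging all regions: only the result so far is present, so the union is just that shape — area = 131.25 mm². Checking containment: the cross-section at z = 17.1 is a subset of the cross-section at z = 15.9.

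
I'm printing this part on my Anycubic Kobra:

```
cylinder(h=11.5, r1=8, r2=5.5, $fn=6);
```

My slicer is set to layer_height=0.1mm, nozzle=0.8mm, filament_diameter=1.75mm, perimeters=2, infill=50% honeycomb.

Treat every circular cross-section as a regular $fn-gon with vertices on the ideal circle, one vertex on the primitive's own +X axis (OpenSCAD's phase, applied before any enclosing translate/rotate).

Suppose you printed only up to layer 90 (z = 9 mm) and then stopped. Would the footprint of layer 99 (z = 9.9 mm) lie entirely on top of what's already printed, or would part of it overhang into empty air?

entirely on top

Compare the two slices. At z = 9: the cone contributes a regular 6-gon of circumradius 6.043 (interpolated between r1=8 and r2=5.5 at t=0.783) (area = (6/2)·6.043²·sin(360°/6) = 94.89 mm²). At z = 9.9: the cone contributes a regular 6-gon of circumradius 5.848 (interpolated between r1=8 and r2=5.5 at t=0.861) (area = (6/2)·5.848²·sin(360°/6) = 88.85 mm²). Checking containment: the cross-section at z = 9.9 is a subset of the cross-section at z = 9.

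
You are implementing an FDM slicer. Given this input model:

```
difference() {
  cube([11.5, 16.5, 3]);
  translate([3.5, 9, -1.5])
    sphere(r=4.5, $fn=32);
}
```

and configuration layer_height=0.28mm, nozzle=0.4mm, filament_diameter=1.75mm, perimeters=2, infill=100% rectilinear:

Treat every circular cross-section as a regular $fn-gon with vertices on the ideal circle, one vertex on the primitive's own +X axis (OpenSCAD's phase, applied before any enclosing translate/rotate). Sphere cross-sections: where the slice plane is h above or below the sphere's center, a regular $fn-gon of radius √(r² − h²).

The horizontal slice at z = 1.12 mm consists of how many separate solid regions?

1

At z = 1.12 mm: the cube is present — its section is the full 11.5×16.5 rectangle; the sphere at (3.5, 9): section is a regular 32-gon, circumradius = √(r²−h²) = √(4.5²−2.62²) = 3.659; After the difference (first − rest): starting from the 11.5×16.5 cube, the r=4.5 sphere at (3.5, 9) partially overlaps it — only the 41.58 mm² overlap (of its 41.78 mm²) is removed, clipping the outline — 1 connected region. The result has 1 disconnected region.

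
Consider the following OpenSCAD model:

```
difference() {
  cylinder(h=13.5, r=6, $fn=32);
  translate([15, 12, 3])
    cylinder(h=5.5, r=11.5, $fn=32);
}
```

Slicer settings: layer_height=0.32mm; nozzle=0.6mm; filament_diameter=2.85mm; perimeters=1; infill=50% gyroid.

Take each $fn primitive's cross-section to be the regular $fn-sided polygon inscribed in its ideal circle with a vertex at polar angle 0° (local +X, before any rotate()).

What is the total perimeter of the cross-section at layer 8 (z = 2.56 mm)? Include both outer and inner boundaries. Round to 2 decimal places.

At z = 2.56 mm: the r=6 cylinder contributes a regular 32-gon of circumradius 6 (perimeter = 2·32·6.000·sin(180°/32) = 37.64 mm); the cylinder at (15, 12) is not intersected at this z (z outside [3, 8.5]); After the difference (first − rest): none of the subtracted shapes is present at this height, so the r=6 cylinder is unchanged — boundary = 37.64 mm. Overall, the cross-section is a single solid region. Total boundary length (outer) = 37.64 mm.

37.64 mm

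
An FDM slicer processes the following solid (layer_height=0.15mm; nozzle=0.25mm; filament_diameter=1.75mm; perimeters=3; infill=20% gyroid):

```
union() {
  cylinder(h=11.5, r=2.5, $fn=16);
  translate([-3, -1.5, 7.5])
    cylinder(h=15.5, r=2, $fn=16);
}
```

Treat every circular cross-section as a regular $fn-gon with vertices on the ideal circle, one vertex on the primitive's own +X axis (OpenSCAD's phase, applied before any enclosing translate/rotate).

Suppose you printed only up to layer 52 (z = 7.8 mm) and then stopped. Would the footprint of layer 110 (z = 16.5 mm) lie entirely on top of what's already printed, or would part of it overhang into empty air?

entirely on top

Compare the two slices. At z = 7.8: the r=2.5 cylinder contributes a regular 16-gon of circumradius 2.5 (area = (16/2)·2.500²·sin(360°/16) = 19.13 mm²); the cylinder at (-3, -1.5): section is a regular 16-gon, circumradius r=2 (area = (16/2)·2.000²·sin(360°/16) = 12.25 mm²); Combining (union): the regions partially overlap — summed areas 31.38 mm² minus the doubly-counted overlap 2.15 mm² gives 29.23 mm² — area = 29.23 mm². At z = 16.5: the cylinder is absent (z outside [0, 11.5]); the cylinder at (-3, -1.5): section is a regular 16-gon, circumradius r=2 (area = (16/2)·2.000²·sin(360°/16) = 12.25 mm²); Combining (union): only the r=2 cylinder at (-3, -1.5) is present, so the union is just that shape — area = 12.25 mm². Checking containment: the cross-section at z = 16.5 is a subset of the cross-section at z = 7.8.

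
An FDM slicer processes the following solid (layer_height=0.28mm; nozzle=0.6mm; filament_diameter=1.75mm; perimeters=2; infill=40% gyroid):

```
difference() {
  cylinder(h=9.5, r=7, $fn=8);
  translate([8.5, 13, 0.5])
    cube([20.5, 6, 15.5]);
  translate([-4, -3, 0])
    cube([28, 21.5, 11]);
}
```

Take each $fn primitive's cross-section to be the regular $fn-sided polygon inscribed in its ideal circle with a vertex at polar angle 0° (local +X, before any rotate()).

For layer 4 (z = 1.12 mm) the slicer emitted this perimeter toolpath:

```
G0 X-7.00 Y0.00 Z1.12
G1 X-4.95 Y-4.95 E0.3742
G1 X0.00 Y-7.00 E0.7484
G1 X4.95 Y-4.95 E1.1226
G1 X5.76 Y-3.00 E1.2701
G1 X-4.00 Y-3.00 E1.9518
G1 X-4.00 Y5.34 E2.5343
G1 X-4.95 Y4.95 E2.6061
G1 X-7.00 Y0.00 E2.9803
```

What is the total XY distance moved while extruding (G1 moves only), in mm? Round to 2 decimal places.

Sum the Euclidean lengths of each G1 segment: total = 42.67 mm.

42.67 mm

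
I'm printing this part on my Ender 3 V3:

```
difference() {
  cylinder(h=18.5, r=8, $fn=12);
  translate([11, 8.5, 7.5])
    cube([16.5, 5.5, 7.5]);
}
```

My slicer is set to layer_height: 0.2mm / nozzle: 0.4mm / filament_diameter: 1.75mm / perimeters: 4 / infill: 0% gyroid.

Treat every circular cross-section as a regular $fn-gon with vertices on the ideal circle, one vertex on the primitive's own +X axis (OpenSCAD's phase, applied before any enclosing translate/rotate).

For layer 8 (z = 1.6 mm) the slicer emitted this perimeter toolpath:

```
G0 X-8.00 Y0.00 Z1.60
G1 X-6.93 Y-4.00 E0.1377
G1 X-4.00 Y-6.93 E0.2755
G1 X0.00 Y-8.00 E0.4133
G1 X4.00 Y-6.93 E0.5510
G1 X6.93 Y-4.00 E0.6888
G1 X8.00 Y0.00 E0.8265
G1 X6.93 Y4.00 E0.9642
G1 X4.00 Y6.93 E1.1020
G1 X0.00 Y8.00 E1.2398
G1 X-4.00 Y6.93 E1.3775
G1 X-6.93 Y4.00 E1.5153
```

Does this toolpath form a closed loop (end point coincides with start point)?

no

Start point (G0): (-8.00, 0.00). End point (last G1): the path does not return to the start — open.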